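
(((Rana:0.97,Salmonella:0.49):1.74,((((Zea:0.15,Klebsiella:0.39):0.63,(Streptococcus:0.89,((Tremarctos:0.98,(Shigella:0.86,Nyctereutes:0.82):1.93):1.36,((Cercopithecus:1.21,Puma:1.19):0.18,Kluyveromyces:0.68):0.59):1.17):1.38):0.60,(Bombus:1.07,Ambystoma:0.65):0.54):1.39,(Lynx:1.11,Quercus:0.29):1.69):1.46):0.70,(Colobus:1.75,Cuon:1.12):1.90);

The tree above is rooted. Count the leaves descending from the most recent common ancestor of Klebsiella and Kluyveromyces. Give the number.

9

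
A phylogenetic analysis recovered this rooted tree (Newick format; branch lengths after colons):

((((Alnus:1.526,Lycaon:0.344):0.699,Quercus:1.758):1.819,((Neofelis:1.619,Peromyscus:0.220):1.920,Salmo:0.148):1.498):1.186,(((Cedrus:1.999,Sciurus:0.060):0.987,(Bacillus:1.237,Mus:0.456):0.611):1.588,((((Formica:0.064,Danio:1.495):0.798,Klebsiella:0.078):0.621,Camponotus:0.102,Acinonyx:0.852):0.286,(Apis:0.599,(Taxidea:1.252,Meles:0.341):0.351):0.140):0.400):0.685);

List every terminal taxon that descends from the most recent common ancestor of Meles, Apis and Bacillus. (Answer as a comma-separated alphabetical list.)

Tracing Meles: it sits inside (Taxidea,Meles).
Tracing Apis: it sits inside (Apis,(Taxidea,Meles)).
Tracing Bacillus: it sits inside (Bacillus,Mus).
The smallest clade enclosing all 3 is (((Cedrus,Sciurus),(Bacillus,Mus)),((((Formica,Danio),Klebsiella),Camponotus,Acinonyx),(Apis,(Taxidea,Meles)))); the answer is its 12 terminal taxa in alphabetical order.

Acinonyx, Apis, Bacillus, Camponotus, Cedrus, Danio, Formica, Klebsiella, Meles, Mus, Sciurus, Taxidea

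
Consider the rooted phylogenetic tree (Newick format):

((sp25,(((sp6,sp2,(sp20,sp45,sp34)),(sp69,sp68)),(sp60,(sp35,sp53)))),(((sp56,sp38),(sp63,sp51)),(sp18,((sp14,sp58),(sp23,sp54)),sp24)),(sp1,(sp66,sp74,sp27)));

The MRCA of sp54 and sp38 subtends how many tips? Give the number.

10

The MRCA of sp54 and sp38 is the node subtending (((sp56,sp38),(sp63,sp51)),(sp18,((sp14,sp58),(sp23,sp54)),sp24)).
That clade contains 10 terminal taxa: sp14, sp18, sp23, sp24, sp38, sp51, sp54, sp56, sp58, sp63.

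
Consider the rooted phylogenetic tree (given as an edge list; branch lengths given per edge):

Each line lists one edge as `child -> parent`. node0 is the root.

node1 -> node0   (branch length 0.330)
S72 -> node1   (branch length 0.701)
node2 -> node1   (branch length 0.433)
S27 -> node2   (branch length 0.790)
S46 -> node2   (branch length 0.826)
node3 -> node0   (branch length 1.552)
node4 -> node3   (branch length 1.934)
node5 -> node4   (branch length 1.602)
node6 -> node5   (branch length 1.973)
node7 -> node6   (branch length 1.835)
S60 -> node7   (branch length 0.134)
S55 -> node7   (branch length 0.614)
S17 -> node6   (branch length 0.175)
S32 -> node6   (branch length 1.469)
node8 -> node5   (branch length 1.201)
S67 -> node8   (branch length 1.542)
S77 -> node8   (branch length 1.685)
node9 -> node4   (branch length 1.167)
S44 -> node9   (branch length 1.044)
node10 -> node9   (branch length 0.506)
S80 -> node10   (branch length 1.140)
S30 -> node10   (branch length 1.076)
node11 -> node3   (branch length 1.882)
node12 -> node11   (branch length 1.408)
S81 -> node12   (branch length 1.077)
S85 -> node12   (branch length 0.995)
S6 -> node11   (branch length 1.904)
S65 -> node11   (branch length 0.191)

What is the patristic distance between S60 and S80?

The path runs S60 → … → MRCA → … → S80; the MRCA is the node subtending ((((S60,S55),S17,S32),(S67,S77)),(S44,(S80,S30))).
Branch lengths along that path: 0.134 + 1.835 + 1.973 + 1.602 + 1.167 + 0.506 + 1.140 = 8.357.

8.357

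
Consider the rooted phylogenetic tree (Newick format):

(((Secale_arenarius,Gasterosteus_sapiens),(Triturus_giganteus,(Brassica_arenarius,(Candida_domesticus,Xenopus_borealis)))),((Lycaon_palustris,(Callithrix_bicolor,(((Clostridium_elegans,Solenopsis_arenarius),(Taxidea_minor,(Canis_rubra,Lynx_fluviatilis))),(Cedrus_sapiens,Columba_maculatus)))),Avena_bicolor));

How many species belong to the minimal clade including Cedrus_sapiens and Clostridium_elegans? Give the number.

The MRCA of Cedrus_sapiens and Clostridium_elegans is the node subtending (((Clostridium_elegans,Solenopsis_arenarius),(Taxidea_minor,(Canis_rubra,Lynx_fluviatilis))),(Cedrus_sapiens,Columba_maculatus)).
That clade contains 7 terminal taxa: Canis_rubra, Cedrus_sapiens, Clostridium_elegans, Columba_maculatus, Lynx_fluviatilis, Solenopsis_arenarius, Taxidea_minor.

7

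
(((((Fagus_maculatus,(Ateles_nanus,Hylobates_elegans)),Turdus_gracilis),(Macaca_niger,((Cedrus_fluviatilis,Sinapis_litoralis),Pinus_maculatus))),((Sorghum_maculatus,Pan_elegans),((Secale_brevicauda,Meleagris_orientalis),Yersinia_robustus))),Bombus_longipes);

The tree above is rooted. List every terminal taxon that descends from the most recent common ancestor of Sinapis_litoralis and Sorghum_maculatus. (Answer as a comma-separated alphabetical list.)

Tracing Sinapis_litoralis: it sits inside (Cedrus_fluviatilis,Sinapis_litoralis).
Tracing Sorghum_maculatus: it sits inside (Sorghum_maculatus,Pan_elegans).
The smallest clade enclosing both is ((((Fagus_maculatus,(Ateles_nanus,Hylobates_elegans)),Turdus_gracilis),(Macaca_niger,((Cedrus_fluviatilis,Sinapis_litoralis),Pinus_maculatus))),((Sorghum_maculatus,Pan_elegans),((Secale_brevicauda,Meleagris_orientalis),Yersinia_robustus))); the answer is its 13 terminal taxa in alphabetical order.

Ateles_nanus, Cedrus_fluviatilis, Fagus_maculatus, Hylobates_elegans, Macaca_niger, Meleagris_orientalis, Pan_elegans, Pinus_maculatus, Secale_brevicauda, Sinapis_litoralis, Sorghum_maculatus, Turdus_gracilis, Yersinia_robustus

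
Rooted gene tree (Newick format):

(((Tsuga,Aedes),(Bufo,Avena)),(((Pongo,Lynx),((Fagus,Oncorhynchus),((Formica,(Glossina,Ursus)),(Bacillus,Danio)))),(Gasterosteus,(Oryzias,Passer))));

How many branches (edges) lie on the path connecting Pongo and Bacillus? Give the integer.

6

The MRCA of Pongo and Bacillus is the node subtending ((Pongo,Lynx),((Fagus,Oncorhynchus),((Formica,(Glossina,Ursus)),(Bacillus,Danio)))).
From Pongo up to that node: 2 branches. From Bacillus up to the same node: 4 branches. Total: 2 + 4 = 6.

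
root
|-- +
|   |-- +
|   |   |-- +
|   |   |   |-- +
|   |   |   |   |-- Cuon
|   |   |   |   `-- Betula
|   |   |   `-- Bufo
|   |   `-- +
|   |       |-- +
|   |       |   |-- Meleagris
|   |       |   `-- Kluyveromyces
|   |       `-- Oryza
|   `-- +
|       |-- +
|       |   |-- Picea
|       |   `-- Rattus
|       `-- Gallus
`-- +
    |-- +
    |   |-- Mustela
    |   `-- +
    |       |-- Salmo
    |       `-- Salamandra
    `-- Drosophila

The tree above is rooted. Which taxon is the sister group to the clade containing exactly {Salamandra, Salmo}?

Mustela

The clade containing exactly {Salamandra, Salmo} attaches to the tree at the node subtending (Mustela,(Salmo,Salamandra)).
The other lineage descending from that same node — the sister group — is the single tip Mustela.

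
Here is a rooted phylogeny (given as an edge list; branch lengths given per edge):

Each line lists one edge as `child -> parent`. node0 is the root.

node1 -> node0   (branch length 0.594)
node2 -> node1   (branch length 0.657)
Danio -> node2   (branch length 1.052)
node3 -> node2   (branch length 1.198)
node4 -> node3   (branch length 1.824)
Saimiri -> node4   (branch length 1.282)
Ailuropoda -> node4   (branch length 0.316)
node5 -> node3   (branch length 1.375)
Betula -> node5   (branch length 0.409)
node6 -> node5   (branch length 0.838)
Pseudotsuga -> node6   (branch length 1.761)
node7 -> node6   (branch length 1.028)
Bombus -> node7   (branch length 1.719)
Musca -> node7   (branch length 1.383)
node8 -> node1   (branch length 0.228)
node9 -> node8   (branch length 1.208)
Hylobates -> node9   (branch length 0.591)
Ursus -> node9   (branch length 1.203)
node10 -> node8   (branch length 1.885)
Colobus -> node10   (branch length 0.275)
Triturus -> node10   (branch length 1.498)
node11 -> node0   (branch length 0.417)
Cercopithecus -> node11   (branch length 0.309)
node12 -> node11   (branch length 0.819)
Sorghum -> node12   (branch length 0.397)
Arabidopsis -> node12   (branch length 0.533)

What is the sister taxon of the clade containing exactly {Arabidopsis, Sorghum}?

Cercopithecus

The clade containing exactly {Arabidopsis, Sorghum} attaches to the tree at the node subtending (Cercopithecus,(Sorghum,Arabidopsis)).
The other lineage descending from that same node — the sister group — is the single tip Cercopithecus.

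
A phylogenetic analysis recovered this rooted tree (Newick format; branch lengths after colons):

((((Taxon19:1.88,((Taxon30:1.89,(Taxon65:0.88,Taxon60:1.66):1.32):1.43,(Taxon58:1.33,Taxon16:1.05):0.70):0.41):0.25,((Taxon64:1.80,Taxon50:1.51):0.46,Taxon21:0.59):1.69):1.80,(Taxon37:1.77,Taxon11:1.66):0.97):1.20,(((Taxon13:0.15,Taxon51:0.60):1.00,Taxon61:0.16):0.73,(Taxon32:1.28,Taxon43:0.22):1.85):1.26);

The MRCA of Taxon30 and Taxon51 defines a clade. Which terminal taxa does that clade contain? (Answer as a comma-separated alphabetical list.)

Taxon11, Taxon13, Taxon16, Taxon19, Taxon21, Taxon30, Taxon32, Taxon37, Taxon43, Taxon50, Taxon51, Taxon58, Taxon60, Taxon61, Taxon64, Taxon65

Tracing Taxon30: it sits inside (Taxon30,(Taxon65,Taxon60)).
Tracing Taxon51: it sits inside (Taxon13,Taxon51).
The smallest clade enclosing both is the whole tree (their MRCA is the root), so the answer is all 16 tips in alphabetical order.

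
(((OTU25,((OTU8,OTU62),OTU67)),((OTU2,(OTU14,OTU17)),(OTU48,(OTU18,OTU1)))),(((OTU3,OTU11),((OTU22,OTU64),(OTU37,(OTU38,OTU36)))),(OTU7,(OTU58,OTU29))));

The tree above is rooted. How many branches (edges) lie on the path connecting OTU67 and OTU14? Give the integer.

The MRCA of OTU67 and OTU14 is the node subtending ((OTU25,((OTU8,OTU62),OTU67)),((OTU2,(OTU14,OTU17)),(OTU48,(OTU18,OTU1)))).
From OTU67 up to that node: 3 branches. From OTU14 up to the same node: 4 branches. Total: 3 + 4 = 7.

7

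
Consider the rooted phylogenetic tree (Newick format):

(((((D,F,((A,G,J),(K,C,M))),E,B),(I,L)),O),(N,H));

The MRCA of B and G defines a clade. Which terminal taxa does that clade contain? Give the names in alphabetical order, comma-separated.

Tracing B: it sits inside ((D,F,((A,G,J),(K,C,M))),E,B).
Tracing G: it sits inside (A,G,J).
The smallest clade enclosing both is ((D,F,((A,G,J),(K,C,M))),E,B); the answer is its 10 terminal taxa in alphabetical order.

A, B, C, D, E, F, G, J, K, M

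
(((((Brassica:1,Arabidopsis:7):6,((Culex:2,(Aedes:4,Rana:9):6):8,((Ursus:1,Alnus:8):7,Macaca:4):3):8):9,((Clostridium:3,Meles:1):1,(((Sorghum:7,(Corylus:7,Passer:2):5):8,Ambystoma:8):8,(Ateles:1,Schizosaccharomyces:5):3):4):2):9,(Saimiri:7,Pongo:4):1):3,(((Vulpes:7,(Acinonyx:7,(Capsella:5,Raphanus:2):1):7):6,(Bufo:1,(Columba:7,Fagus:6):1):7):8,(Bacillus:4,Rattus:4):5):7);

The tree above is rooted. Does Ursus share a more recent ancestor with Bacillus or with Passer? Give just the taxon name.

Passer

The MRCA of Ursus and Passer subtends (((Brassica,Arabidopsis),((Culex,(Aedes,Rana)),((Ursus,Alnus),Macaca))),((Clostridium,Meles),(((Sorghum,(Corylus,Passer)),Ambystoma),(Ateles,Schizosaccharomyces)))) (16 taxa).
The MRCA of Ursus and Bacillus is the root, subtending the entire tree (27 taxa).
The first is nested inside the second, so Ursus shares a more recent common ancestor with Passer.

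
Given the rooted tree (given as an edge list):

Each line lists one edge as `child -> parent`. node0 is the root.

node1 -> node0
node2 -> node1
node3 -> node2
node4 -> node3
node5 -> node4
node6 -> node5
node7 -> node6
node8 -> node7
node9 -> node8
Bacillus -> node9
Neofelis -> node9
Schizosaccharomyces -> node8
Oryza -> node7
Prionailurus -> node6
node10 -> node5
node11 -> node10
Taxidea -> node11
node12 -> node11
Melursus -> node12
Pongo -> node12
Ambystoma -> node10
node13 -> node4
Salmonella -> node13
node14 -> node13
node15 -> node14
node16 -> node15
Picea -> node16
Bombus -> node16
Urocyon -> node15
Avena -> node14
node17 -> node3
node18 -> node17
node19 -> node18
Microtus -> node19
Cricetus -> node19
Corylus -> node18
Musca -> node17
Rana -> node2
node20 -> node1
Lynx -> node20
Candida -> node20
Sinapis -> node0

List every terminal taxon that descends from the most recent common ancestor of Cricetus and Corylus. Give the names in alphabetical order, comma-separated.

Tracing Cricetus: it sits inside (Microtus,Cricetus).
Tracing Corylus: it sits inside ((Microtus,Cricetus),Corylus).
The smallest clade enclosing both is ((Microtus,Cricetus),Corylus); the answer is its 3 terminal taxa in alphabetical order.

Corylus, Cricetus, Microtus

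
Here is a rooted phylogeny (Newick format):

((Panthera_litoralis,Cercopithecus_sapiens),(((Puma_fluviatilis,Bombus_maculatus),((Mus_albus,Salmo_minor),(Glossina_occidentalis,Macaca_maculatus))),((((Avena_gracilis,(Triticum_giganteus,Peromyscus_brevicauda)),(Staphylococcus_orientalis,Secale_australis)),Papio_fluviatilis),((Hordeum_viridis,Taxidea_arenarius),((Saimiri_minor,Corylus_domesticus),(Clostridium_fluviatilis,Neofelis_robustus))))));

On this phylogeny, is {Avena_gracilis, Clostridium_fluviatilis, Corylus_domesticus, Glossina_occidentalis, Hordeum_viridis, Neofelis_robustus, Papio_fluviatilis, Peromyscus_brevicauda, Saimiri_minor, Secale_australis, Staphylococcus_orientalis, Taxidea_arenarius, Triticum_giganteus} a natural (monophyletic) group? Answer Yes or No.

No

The MRCA of the listed taxa subtends (((Puma_fluviatilis,Bombus_maculatus),((Mus_albus,Salmo_minor),(Glossina_occidentalis,Macaca_maculatus))),((((Avena_gracilis,(Triticum_giganteus,Peromyscus_brevicauda)),(Staphylococcus_orientalis,Secale_australis)),Papio_fluviatilis),((Hordeum_viridis,Taxidea_arenarius),((Saimiri_minor,Corylus_domesticus),(Clostridium_fluviatilis,Neofelis_robustus))))).
That clade also contains Bombus_maculatus, Macaca_maculatus, Mus_albus, Puma_fluviatilis, Salmo_minor, which are not in the proposed group, so the group is not monophyletic.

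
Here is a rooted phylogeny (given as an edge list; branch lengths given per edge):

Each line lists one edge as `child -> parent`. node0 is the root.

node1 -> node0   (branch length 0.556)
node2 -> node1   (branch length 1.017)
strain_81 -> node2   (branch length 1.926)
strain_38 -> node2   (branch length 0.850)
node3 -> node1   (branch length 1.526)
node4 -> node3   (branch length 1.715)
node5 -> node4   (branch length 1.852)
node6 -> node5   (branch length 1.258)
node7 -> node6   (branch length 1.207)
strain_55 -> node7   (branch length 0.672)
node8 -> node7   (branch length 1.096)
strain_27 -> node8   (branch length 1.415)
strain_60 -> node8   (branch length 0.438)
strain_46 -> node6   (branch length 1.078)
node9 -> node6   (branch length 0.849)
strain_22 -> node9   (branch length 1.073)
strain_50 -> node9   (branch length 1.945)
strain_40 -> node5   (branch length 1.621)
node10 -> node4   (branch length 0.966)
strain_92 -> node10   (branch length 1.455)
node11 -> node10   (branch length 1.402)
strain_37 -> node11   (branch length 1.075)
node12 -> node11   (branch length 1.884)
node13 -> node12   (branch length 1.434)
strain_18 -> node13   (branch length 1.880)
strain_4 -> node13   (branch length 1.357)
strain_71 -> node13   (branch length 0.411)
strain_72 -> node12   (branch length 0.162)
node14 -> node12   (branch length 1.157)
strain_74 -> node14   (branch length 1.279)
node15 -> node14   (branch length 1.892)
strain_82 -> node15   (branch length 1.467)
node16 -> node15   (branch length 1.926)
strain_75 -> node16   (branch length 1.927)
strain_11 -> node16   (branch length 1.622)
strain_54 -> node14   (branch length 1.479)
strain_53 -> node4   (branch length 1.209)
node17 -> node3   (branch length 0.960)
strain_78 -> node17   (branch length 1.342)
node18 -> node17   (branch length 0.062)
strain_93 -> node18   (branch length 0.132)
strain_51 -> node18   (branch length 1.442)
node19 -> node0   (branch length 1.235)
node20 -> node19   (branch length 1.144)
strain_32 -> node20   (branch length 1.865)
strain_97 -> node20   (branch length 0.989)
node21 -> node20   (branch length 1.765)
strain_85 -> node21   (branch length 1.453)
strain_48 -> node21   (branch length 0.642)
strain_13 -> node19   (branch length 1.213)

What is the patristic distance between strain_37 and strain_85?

The path runs strain_37 → … → MRCA → … → strain_85; the MRCA is the root of the tree.
Branch lengths along that path: 1.075 + 1.402 + 0.966 + 1.715 + 1.526 + 0.556 + 1.235 + 1.144 + 1.765 + 1.453 = 12.837.

12.837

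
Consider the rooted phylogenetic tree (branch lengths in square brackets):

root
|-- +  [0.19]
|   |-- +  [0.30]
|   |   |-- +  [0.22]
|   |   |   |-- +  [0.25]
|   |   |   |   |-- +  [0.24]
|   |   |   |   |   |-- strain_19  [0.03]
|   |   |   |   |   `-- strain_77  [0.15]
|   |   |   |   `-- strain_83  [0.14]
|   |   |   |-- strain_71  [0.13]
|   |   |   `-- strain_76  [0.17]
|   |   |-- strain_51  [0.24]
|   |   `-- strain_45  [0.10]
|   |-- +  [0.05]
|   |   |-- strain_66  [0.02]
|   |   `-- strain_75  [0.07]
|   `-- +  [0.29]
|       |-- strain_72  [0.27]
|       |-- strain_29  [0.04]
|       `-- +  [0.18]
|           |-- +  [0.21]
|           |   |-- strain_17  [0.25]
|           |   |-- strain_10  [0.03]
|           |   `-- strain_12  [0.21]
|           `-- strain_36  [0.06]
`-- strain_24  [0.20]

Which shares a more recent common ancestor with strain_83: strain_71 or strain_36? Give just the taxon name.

The MRCA of strain_83 and strain_71 subtends (((strain_19,strain_77),strain_83),strain_71,strain_76) (5 taxa).
The MRCA of strain_83 and strain_36 subtends (((((strain_19,strain_77),strain_83),strain_71,strain_76),strain_51,strain_45),(strain_66,strain_75),(strain_72,strain_29,((strain_17,strain_10,strain_12),strain_36))) (15 taxa).
The first is nested inside the second, so strain_83 shares a more recent common ancestor with strain_71.

strain_71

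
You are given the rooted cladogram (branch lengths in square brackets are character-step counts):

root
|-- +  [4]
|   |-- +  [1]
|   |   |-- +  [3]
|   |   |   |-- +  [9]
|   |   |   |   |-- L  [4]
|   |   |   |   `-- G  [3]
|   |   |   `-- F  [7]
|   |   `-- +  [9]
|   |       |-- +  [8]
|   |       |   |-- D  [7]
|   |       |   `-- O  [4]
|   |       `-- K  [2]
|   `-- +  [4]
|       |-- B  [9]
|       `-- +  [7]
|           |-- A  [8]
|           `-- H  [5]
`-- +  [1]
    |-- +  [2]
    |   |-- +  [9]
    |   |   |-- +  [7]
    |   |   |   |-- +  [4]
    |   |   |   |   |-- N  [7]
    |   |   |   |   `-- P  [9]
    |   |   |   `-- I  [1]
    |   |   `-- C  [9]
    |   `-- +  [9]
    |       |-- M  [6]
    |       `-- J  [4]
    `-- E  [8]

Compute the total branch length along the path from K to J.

32

The path runs K → … → MRCA → … → J; the MRCA is the root of the tree.
Branch lengths along that path: 2 + 9 + 1 + 4 + 1 + 2 + 9 + 4 = 32.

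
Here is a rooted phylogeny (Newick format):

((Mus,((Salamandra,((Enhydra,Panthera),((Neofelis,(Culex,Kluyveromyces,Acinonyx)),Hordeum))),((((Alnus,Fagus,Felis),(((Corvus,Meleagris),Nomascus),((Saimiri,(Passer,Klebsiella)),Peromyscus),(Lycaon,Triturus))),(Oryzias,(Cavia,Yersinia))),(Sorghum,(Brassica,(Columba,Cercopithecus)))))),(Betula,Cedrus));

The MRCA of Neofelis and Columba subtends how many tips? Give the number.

27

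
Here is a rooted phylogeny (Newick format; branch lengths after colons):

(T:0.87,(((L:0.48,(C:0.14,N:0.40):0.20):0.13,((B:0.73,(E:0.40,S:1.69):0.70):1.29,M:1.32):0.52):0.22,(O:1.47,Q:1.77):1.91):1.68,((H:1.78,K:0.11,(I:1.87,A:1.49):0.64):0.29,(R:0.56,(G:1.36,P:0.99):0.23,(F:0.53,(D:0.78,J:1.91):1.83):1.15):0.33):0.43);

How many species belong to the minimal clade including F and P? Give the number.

The MRCA of F and P is the node subtending (R,(G,P),(F,(D,J))).
That clade contains 6 terminal taxa: D, F, G, J, P, R.

6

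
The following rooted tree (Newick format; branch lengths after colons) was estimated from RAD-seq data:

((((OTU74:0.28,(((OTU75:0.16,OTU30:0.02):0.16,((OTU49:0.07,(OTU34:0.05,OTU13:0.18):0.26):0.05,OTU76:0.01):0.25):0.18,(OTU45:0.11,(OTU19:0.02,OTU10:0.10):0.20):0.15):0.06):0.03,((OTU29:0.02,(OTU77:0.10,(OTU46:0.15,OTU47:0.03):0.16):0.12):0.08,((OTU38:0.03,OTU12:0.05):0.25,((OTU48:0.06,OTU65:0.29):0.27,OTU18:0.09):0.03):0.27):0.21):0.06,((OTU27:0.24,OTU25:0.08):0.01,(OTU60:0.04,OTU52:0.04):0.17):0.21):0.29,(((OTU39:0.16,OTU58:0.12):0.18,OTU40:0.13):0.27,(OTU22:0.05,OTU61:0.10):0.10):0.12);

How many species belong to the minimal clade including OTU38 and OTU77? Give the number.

9

The MRCA of OTU38 and OTU77 is the node subtending ((OTU29,(OTU77,(OTU46,OTU47))),((OTU38,OTU12),((OTU48,OTU65),OTU18))).
That clade contains 9 terminal taxa: OTU12, OTU18, OTU29, OTU38, OTU46, OTU47, OTU48, OTU65, OTU77.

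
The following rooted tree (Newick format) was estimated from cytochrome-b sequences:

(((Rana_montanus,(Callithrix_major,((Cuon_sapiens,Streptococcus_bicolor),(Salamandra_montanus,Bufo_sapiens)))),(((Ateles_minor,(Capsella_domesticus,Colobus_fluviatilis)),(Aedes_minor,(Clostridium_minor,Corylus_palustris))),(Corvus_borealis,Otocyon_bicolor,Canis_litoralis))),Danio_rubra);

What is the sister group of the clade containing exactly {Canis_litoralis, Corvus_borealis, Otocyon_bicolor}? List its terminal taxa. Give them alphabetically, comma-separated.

The clade containing exactly {Canis_litoralis, Corvus_borealis, Otocyon_bicolor} attaches to the tree at the node subtending (((Ateles_minor,(Capsella_domesticus,Colobus_fluviatilis)),(Aedes_minor,(Clostridium_minor,Corylus_palustris))),(Corvus_borealis,Otocyon_bicolor,Canis_litoralis)).
The other lineage descending from that same node — the sister group — is ((Ateles_minor,(Capsella_domesticus,Colobus_fluviatilis)),(Aedes_minor,(Clostridium_minor,Corylus_palustris))); its 6 tips in alphabetical order are the answer.

Aedes_minor, Ateles_minor, Capsella_domesticus, Clostridium_minor, Colobus_fluviatilis, Corylus_palustris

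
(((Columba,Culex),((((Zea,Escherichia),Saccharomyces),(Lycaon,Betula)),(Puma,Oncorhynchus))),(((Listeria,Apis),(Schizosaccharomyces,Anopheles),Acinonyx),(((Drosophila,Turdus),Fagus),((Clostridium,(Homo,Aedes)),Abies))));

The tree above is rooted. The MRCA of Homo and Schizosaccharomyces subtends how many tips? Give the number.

12

The MRCA of Homo and Schizosaccharomyces is the node subtending (((Listeria,Apis),(Schizosaccharomyces,Anopheles),Acinonyx),(((Drosophila,Turdus),Fagus),((Clostridium,(Homo,Aedes)),Abies))).
That clade contains 12 terminal taxa: Abies, Acinonyx, Aedes, Anopheles, Apis, Clostridium, Drosophila, Fagus, Homo, Listeria, Schizosaccharomyces, Turdus.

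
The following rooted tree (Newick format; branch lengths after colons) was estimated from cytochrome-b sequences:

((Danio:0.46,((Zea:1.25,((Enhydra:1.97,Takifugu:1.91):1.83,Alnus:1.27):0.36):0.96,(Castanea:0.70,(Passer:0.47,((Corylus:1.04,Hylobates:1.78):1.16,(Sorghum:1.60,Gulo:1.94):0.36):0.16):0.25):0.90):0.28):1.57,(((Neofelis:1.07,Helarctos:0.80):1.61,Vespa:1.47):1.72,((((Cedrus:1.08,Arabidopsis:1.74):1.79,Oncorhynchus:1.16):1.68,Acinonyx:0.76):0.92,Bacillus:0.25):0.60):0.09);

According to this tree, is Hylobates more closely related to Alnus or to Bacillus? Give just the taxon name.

The MRCA of Hylobates and Alnus subtends ((Zea,((Enhydra,Takifugu),Alnus)),(Castanea,(Passer,((Corylus,Hylobates),(Sorghum,Gulo))))) (10 taxa).
The MRCA of Hylobates and Bacillus is the root, subtending the entire tree (19 taxa).
The first is nested inside the second, so Hylobates shares a more recent common ancestor with Alnus.

Alnus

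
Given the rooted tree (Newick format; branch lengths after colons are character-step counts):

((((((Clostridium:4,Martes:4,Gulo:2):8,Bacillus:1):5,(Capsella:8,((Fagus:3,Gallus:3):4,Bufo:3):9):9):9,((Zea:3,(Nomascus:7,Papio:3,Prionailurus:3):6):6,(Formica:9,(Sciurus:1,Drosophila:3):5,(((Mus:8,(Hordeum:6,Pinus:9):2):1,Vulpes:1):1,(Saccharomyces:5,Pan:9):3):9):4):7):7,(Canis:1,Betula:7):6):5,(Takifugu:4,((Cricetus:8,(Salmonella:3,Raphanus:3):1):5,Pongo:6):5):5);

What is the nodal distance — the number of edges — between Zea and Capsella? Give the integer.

6

The MRCA of Zea and Capsella is the node subtending ((((Clostridium,Martes,Gulo),Bacillus),(Capsella,((Fagus,Gallus),Bufo))),((Zea,(Nomascus,Papio,Prionailurus)),(Formica,(Sciurus,Drosophila),(((Mus,(Hordeum,Pinus)),Vulpes),(Saccharomyces,Pan))))).
From Zea up to that node: 3 branches. From Capsella up to the same node: 3 branches. Total: 3 + 3 = 6.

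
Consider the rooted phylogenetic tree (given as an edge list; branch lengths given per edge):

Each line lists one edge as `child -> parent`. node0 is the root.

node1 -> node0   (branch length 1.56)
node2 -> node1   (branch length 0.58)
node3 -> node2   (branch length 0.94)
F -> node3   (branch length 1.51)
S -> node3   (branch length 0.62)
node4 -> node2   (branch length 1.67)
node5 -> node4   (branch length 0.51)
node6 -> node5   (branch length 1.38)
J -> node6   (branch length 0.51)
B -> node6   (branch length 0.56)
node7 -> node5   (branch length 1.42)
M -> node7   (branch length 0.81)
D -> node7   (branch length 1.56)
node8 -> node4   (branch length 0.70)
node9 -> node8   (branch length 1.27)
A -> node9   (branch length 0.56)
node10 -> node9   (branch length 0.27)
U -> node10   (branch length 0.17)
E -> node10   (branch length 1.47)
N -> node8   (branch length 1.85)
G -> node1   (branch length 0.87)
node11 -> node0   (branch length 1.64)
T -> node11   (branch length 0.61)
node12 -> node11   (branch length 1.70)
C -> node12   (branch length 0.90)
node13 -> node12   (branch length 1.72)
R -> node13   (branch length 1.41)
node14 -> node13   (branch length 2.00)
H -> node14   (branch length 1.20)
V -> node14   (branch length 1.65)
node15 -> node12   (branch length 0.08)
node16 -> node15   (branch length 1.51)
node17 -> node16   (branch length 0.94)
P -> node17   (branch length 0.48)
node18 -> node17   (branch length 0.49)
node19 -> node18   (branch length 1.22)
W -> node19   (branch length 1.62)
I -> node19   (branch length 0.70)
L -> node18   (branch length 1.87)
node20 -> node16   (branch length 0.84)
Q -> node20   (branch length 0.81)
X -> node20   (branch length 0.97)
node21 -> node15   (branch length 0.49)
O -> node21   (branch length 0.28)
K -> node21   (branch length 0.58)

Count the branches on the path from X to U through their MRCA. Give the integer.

13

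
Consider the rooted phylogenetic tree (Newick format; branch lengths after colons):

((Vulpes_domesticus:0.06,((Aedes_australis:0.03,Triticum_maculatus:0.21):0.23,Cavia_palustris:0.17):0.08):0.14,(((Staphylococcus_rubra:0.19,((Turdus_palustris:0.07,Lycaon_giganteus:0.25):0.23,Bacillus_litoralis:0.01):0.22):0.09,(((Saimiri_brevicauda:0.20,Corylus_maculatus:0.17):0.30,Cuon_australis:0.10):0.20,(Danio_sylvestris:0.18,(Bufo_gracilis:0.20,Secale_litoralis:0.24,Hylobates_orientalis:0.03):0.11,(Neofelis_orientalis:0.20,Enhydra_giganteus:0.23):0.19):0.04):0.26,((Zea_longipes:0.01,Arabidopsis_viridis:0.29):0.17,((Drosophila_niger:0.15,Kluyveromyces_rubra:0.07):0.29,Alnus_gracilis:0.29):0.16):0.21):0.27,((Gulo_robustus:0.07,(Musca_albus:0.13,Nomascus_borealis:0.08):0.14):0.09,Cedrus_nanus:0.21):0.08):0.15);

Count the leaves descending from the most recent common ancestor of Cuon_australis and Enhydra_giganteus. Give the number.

The MRCA of Cuon_australis and Enhydra_giganteus is the node subtending (((Saimiri_brevicauda,Corylus_maculatus),Cuon_australis),(Danio_sylvestris,(Bufo_gracilis,Secale_litoralis,Hylobates_orientalis),(Neofelis_orientalis,Enhydra_giganteus))).
That clade contains 9 terminal taxa: Bufo_gracilis, Corylus_maculatus, Cuon_australis, Danio_sylvestris, Enhydra_giganteus, Hylobates_orientalis, Neofelis_orientalis, Saimiri_brevicauda, Secale_litoralis.

9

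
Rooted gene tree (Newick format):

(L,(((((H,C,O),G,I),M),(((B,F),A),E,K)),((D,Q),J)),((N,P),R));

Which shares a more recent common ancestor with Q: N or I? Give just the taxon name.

I

The MRCA of Q and I subtends (((((H,C,O),G,I),M),(((B,F),A),E,K)),((D,Q),J)) (14 taxa).
The MRCA of Q and N is the root, subtending the entire tree (18 taxa).
The first is nested inside the second, so Q shares a more recent common ancestor with I.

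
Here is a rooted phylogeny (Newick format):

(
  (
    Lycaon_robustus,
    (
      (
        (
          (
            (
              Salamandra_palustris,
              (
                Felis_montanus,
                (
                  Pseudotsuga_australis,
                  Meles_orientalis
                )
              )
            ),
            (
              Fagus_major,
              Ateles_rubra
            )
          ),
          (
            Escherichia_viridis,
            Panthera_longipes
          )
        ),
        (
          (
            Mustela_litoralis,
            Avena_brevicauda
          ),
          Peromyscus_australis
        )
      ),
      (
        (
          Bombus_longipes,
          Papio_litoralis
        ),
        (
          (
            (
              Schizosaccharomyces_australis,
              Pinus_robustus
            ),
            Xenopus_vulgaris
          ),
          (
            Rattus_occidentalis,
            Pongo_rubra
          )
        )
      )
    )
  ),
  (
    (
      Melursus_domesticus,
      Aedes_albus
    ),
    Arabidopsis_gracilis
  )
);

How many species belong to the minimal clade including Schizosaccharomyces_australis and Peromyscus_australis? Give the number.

The MRCA of Schizosaccharomyces_australis and Peromyscus_australis is the node subtending (((((Salamandra_palustris,(Felis_montanus,(Pseudotsuga_australis,Meles_orientalis))),(Fagus_major,Ateles_rubra)),(Escherichia_viridis,Panthera_longipes)),((Mustela_litoralis,Avena_brevicauda),Peromyscus_australis)),((Bombus_longipes,Papio_litoralis),(((Schizosaccharomyces_australis,Pinus_robustus),Xenopus_vulgaris),(Rattus_occidentalis,Pongo_rubra)))).
That clade contains 18 terminal taxa: Ateles_rubra, Avena_brevicauda, Bombus_longipes, Escherichia_viridis, Fagus_major, Felis_montanus, Meles_orientalis, Mustela_litoralis, Panthera_longipes, Papio_litoralis, Peromyscus_australis, Pinus_robustus, Pongo_rubra, Pseudotsuga_australis, Rattus_occidentalis, Salamandra_palustris, Schizosaccharomyces_australis, Xenopus_vulgaris.

18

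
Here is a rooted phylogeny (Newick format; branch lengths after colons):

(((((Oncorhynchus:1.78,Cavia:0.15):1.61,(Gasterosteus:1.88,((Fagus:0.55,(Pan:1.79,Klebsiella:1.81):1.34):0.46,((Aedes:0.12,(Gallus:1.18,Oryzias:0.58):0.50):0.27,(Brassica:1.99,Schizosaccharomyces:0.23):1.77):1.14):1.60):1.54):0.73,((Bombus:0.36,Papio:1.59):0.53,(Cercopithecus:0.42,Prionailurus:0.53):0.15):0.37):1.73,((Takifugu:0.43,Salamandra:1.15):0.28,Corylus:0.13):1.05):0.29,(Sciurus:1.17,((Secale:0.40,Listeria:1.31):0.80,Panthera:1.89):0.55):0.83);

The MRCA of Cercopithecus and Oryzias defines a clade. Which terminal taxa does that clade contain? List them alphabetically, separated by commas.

Tracing Cercopithecus: it sits inside (Cercopithecus,Prionailurus).
Tracing Oryzias: it sits inside (Gallus,Oryzias).
The smallest clade enclosing both is (((Oncorhynchus,Cavia),(Gasterosteus,((Fagus,(Pan,Klebsiella)),((Aedes,(Gallus,Oryzias)),(Brassica,Schizosaccharomyces))))),((Bombus,Papio),(Cercopithecus,Prionailurus))); the answer is its 15 terminal taxa in alphabetical order.

Aedes, Bombus, Brassica, Cavia, Cercopithecus, Fagus, Gallus, Gasterosteus, Klebsiella, Oncorhynchus, Oryzias, Pan, Papio, Prionailurus, Schizosaccharomyces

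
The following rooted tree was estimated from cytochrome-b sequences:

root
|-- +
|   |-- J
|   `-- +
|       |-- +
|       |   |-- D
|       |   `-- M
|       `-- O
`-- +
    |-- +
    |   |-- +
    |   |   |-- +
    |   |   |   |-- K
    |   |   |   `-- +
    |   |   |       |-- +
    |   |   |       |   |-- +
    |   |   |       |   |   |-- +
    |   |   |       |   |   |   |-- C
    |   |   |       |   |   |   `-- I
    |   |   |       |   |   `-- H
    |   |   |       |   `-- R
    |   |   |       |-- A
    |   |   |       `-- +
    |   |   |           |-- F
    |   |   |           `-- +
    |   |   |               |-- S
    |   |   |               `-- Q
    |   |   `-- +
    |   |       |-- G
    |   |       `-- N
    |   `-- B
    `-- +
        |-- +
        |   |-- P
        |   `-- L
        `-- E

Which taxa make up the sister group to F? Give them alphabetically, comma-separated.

F attaches to the tree at the node subtending (F,(S,Q)).
The other lineage descending from that same node — the sister group — is (S,Q); its 2 tips in alphabetical order are the answer.

Q, S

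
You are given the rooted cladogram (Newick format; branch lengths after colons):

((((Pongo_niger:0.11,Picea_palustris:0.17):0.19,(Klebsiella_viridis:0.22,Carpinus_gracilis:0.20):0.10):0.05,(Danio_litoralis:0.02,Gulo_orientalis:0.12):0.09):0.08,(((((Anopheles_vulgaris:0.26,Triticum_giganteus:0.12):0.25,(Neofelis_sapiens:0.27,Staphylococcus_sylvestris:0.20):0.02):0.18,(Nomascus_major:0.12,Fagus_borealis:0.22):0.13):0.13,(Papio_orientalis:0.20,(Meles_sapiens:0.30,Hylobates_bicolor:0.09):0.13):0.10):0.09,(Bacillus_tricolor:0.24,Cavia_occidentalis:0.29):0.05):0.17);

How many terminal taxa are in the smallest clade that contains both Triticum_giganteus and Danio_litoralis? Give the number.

The MRCA of Triticum_giganteus and Danio_litoralis is the root, so the clade is the entire tree.
That clade contains 17 terminal taxa: Anopheles_vulgaris, Bacillus_tricolor, Carpinus_gracilis, Cavia_occidentalis, Danio_litoralis, Fagus_borealis, Gulo_orientalis, Hylobates_bicolor, Klebsiella_viridis, Meles_sapiens, Neofelis_sapiens, Nomascus_major, Papio_orientalis, Picea_palustris, Pongo_niger, Staphylococcus_sylvestris, Triticum_giganteus.

17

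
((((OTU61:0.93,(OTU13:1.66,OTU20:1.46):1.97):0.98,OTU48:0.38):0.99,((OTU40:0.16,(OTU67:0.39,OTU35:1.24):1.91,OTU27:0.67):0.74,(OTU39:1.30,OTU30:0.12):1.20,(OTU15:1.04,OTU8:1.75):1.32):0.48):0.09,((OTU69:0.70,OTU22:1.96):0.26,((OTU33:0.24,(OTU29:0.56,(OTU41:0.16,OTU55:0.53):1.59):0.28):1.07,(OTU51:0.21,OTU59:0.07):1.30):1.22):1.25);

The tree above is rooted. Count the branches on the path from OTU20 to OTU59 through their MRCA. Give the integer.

9

The MRCA of OTU20 and OTU59 is the root of the tree.
From OTU20 up to that node: 5 branches. From OTU59 up to the same node: 4 branches. Total: 5 + 4 = 9.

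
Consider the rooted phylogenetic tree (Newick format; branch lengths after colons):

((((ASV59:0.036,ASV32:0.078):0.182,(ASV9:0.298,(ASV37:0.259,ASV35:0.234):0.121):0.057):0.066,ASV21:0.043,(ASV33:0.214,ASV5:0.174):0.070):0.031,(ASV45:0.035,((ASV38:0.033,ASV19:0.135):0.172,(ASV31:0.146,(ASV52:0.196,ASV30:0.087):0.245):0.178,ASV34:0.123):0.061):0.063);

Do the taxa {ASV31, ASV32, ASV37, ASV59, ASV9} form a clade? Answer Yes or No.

The MRCA of the listed taxa is the root, so the smallest clade containing them is the whole tree.
That clade also contains ASV19, ASV21, ASV30, ASV33, ASV34, ASV35, ASV38, ASV45, ASV5, ASV52, which are not in the proposed group, so the group is not monophyletic.

No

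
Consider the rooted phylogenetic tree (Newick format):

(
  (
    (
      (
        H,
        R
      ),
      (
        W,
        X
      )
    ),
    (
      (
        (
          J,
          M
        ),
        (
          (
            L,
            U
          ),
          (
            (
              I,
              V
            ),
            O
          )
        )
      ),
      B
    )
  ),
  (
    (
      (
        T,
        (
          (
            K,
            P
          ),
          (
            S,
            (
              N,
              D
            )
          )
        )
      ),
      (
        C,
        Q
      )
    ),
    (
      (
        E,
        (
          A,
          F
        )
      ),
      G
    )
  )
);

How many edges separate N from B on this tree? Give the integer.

The MRCA of N and B is the root of the tree.
From N up to that node: 7 branches. From B up to the same node: 3 branches. Total: 7 + 3 = 10.

10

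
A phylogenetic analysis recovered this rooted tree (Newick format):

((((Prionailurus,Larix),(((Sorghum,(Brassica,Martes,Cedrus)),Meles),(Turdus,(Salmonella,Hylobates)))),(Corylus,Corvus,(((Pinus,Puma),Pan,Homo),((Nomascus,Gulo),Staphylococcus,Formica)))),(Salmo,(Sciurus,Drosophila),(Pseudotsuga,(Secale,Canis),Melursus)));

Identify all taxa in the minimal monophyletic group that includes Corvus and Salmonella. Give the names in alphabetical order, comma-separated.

Tracing Corvus: it sits inside (Corylus,Corvus,(((Pinus,Puma),Pan,Homo),((Nomascus,Gulo),Staphylococcus,Formica))).
Tracing Salmonella: it sits inside (Salmonella,Hylobates).
The smallest clade enclosing both is (((Prionailurus,Larix),(((Sorghum,(Brassica,Martes,Cedrus)),Meles),(Turdus,(Salmonella,Hylobates)))),(Corylus,Corvus,(((Pinus,Puma),Pan,Homo),((Nomascus,Gulo),Staphylococcus,Formica)))); the answer is its 20 terminal taxa in alphabetical order.

Brassica, Cedrus, Corvus, Corylus, Formica, Gulo, Homo, Hylobates, Larix, Martes, Meles, Nomascus, Pan, Pinus, Prionailurus, Puma, Salmonella, Sorghum, Staphylococcus, Turdus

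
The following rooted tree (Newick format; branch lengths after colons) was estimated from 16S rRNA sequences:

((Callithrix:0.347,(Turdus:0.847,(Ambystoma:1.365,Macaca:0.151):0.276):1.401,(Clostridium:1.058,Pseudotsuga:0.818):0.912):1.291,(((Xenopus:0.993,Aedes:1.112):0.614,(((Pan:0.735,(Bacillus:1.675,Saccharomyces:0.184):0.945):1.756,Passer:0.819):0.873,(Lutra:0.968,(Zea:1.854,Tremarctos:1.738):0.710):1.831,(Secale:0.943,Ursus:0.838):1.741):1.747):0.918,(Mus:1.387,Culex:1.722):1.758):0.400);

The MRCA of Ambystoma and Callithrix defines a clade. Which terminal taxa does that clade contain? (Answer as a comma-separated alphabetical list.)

Ambystoma, Callithrix, Clostridium, Macaca, Pseudotsuga, Turdus

Tracing Ambystoma: it sits inside (Ambystoma,Macaca).
Tracing Callithrix: it sits inside (Callithrix,(Turdus,(Ambystoma,Macaca)),(Clostridium,Pseudotsuga)).
The smallest clade enclosing both is (Callithrix,(Turdus,(Ambystoma,Macaca)),(Clostridium,Pseudotsuga)); the answer is its 6 terminal taxa in alphabetical order.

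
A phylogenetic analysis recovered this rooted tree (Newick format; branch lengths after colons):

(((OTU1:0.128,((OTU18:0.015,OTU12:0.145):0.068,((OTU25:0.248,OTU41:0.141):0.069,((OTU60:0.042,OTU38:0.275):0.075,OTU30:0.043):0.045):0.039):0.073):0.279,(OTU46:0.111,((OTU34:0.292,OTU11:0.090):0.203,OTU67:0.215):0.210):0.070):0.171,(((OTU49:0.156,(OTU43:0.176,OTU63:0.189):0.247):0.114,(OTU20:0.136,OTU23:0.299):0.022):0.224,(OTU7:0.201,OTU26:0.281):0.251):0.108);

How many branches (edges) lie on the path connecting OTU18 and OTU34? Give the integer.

The MRCA of OTU18 and OTU34 is the node subtending ((OTU1,((OTU18,OTU12),((OTU25,OTU41),((OTU60,OTU38),OTU30)))),(OTU46,((OTU34,OTU11),OTU67))).
From OTU18 up to that node: 4 branches. From OTU34 up to the same node: 4 branches. Total: 4 + 4 = 8.

8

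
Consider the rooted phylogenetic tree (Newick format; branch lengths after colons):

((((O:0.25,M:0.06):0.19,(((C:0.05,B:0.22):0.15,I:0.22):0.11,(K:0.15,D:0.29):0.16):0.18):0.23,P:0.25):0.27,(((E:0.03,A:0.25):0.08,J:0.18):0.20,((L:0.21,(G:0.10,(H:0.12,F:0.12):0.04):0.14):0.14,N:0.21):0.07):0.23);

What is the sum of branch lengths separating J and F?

The path runs J → … → MRCA → … → F; the MRCA is the node subtending (((E,A),J),((L,(G,(H,F))),N)).
Branch lengths along that path: 0.18 + 0.20 + 0.07 + 0.14 + 0.14 + 0.04 + 0.12 = 0.89.

0.89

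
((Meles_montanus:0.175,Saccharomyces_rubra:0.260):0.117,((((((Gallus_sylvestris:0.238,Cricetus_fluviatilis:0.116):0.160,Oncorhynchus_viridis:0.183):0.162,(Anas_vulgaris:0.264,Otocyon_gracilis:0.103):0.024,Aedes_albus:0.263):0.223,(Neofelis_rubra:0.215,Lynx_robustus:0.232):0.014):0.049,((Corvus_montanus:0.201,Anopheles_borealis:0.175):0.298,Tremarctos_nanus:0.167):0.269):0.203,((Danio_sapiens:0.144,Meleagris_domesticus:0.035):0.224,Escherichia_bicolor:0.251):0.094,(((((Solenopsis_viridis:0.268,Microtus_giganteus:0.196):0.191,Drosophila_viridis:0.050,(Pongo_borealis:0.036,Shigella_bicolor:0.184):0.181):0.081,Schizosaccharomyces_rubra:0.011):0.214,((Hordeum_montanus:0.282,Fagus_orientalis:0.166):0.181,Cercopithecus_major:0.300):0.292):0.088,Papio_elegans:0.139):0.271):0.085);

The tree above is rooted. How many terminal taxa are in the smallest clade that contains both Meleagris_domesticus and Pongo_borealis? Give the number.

24

The MRCA of Meleagris_domesticus and Pongo_borealis is the node subtending ((((((Gallus_sylvestris,Cricetus_fluviatilis),Oncorhynchus_viridis),(Anas_vulgaris,Otocyon_gracilis),Aedes_albus),(Neofelis_rubra,Lynx_robustus)),((Corvus_montanus,Anopheles_borealis),Tremarctos_nanus)),((Danio_sapiens,Meleagris_domesticus),Escherichia_bicolor),(((((Solenopsis_viridis,Microtus_giganteus),Drosophila_viridis,(Pongo_borealis,Shigella_bicolor)),Schizosaccharomyces_rubra),((Hordeum_montanus,Fagus_orientalis),Cercopithecus_major)),Papio_elegans)).
That clade contains 24 terminal taxa: Aedes_albus, Anas_vulgaris, Anopheles_borealis, Cercopithecus_major, Corvus_montanus, Cricetus_fluviatilis, Danio_sapiens, Drosophila_viridis, Escherichia_bicolor, Fagus_orientalis, Gallus_sylvestris, Hordeum_montanus, Lynx_robustus, Meleagris_domesticus, Microtus_giganteus, Neofelis_rubra, Oncorhynchus_viridis, Otocyon_gracilis, Papio_elegans, Pongo_borealis, Schizosaccharomyces_rubra, Shigella_bicolor, Solenopsis_viridis, Tremarctos_nanus.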